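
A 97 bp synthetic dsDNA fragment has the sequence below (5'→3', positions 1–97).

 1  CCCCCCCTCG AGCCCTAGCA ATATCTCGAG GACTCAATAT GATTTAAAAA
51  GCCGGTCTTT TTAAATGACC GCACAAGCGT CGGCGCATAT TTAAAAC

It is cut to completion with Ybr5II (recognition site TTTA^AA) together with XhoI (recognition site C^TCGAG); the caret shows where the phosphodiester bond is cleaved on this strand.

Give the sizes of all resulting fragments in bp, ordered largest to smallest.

Ybr5II sites (TTTAAA) start at positions 43, 60, 90.
Ybr5II cuts after base 4 of each site, so after positions 46, 63, 93.
XhoI sites (CTCGAG) start at positions 7, 25.
XhoI cuts after the first base of each site, so after positions 7, 25.
Combined cut positions: 7, 25, 46, 63, 93.
Linear molecule, 5 cuts → 6 fragments:
  1–7 → 7 bp
  8–25 → 18 bp
  26–46 → 21 bp
  47–63 → 17 bp
  64–93 → 30 bp
  94–97 → 4 bp
Sorted largest to smallest: 30, 21, 18, 17, 7, 4 bp.

30, 21, 18, 17, 7, 4 bp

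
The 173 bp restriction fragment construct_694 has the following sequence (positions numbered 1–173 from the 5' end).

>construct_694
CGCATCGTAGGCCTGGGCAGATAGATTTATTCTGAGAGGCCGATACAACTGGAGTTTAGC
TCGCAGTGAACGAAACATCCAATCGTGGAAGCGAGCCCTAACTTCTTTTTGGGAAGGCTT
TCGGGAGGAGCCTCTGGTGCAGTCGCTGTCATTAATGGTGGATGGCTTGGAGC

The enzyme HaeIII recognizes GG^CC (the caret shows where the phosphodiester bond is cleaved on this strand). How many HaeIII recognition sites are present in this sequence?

2

GGCC occurs starting at positions 10, 38.
HaeIII cuts at 2 sites.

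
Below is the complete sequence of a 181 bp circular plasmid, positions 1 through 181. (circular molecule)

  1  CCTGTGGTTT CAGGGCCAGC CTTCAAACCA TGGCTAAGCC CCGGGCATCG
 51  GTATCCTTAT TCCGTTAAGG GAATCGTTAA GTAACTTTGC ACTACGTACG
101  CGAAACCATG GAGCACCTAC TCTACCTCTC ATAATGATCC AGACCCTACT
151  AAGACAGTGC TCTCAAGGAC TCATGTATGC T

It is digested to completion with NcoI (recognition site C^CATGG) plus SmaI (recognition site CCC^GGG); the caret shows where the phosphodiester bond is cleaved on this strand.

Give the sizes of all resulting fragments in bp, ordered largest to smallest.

103, 64, 14 bp

NcoI sites (CCATGG) start at positions 28, 106.
NcoI cuts after the first base of each site, so after positions 28, 106.
The SmaI site (CCCGGG) starts at position 40.
SmaI cuts after base 3 of each site, so after position 42.
Combined cut positions: 28, 42, 106.
Circular molecule, 3 cuts → 3 fragments:
  29–42 → 14 bp
  43–106 → 64 bp
  107–181 then 1–28 → 75 + 28 = 103 bp
Sorted largest to smallest: 103, 64, 14 bp.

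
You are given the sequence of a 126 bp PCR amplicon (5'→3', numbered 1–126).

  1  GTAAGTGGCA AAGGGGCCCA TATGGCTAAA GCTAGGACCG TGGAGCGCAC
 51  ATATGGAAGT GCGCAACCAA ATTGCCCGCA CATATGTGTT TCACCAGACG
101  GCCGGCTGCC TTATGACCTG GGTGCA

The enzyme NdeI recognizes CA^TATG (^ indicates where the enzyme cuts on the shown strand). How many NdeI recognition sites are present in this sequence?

3

CATATG occurs starting at positions 19, 50, 81.
NdeI cuts at 3 sites.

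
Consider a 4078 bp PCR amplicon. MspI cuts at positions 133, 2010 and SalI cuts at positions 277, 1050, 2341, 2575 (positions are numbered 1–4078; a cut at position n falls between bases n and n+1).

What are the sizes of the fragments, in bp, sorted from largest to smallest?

1503, 960, 773, 331, 234, 144, 133 bp

Combined cut positions (sorted): 133, 277, 1050, 2010, 2341, 2575.
Linear molecule, 6 cuts → 7 fragments:
  133 − 0 = 133 bp
  277 − 133 = 144 bp
  1050 − 277 = 773 bp
  2010 − 1050 = 960 bp
  2341 − 2010 = 331 bp
  2575 − 2341 = 234 bp
  4078 − 2575 = 1503 bp
Sorted largest to smallest: 1503, 960, 773, 331, 234, 144, 133 bp.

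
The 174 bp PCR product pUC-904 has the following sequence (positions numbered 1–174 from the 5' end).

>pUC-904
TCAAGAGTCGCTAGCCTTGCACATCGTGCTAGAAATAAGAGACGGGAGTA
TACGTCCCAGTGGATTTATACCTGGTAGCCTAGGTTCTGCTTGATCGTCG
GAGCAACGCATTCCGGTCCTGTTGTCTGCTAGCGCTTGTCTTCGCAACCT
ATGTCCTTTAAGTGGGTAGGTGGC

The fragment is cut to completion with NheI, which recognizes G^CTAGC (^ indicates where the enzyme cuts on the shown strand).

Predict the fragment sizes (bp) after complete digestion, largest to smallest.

NheI sites (GCTAGC) start at positions 10, 128.
NheI cuts after the first base of each site, so after positions 10, 128.
Linear molecule, 2 cuts → 3 fragments:
  1–10 → 10 bp
  11–128 → 118 bp
  129–174 → 46 bp
Sorted largest to smallest: 118, 46, 10 bp.

118, 46, 10 bp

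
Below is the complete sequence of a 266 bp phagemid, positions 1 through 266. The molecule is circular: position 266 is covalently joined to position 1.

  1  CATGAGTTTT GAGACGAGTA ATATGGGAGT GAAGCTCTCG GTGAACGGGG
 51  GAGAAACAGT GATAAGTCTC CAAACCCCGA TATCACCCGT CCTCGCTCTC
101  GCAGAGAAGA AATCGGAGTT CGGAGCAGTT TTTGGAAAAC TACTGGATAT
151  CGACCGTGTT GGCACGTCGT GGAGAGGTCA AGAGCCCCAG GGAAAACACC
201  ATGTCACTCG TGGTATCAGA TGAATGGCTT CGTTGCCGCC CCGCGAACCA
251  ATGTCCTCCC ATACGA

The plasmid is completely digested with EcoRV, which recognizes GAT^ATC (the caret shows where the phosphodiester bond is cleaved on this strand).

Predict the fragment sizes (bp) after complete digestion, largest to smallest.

EcoRV sites (GATATC) start at positions 79, 146.
EcoRV cuts after base 3 of each site, so after positions 81, 148.
Circular molecule, 2 cuts → 2 fragments:
  82–148 → 67 bp
  149–266 then 1–81 → 118 + 81 = 199 bp
Sorted largest to smallest: 199, 67 bp.

199, 67 bp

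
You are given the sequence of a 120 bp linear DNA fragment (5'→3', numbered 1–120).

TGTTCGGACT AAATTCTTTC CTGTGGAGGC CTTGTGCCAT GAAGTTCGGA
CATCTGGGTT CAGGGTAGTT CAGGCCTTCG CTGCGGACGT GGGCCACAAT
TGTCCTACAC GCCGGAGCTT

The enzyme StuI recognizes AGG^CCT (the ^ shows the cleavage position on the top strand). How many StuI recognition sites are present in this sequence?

2

AGGCCT occurs starting at positions 27, 72.
StuI cuts at 2 sites.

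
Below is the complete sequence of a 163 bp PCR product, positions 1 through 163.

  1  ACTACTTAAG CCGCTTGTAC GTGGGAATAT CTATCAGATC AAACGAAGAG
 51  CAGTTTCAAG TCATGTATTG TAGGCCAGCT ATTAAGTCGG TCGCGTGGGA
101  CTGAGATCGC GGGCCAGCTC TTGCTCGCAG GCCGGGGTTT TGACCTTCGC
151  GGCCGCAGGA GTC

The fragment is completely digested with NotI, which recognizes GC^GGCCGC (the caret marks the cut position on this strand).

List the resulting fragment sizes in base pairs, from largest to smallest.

The NotI site (GCGGCCGC) starts at position 149.
NotI cuts after base 2 of each site, so after position 150.
Linear molecule, 1 cut → 2 fragments:
  1–150 → 150 bp
  151–163 → 13 bp
Sorted largest to smallest: 150, 13 bp.

150, 13 bp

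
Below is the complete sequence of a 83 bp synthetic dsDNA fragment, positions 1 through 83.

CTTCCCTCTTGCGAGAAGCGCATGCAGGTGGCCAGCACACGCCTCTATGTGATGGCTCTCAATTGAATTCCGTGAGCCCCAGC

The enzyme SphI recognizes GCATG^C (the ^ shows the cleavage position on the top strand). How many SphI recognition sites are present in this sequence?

GCATGC occurs starting at position 20.
SphI cuts at 1 site.

1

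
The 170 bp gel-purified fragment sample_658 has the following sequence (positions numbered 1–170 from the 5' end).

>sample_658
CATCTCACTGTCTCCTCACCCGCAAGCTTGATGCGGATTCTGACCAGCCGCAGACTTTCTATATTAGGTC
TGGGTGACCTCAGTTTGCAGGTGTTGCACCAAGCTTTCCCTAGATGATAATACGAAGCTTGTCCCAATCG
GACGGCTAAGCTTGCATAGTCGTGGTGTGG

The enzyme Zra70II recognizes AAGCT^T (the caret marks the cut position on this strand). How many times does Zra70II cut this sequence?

AAGCTT occurs starting at positions 24, 101, 125, 148.
Zra70II cuts at 4 sites.

4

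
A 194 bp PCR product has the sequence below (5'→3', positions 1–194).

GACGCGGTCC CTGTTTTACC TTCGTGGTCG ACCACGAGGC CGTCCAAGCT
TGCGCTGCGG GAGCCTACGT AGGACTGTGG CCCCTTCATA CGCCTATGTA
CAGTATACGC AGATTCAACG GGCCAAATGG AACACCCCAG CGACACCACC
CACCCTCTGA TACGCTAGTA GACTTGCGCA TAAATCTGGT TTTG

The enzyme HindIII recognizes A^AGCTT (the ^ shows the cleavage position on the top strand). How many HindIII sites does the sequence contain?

1

AAGCTT occurs starting at position 46.
HindIII cuts at 1 site.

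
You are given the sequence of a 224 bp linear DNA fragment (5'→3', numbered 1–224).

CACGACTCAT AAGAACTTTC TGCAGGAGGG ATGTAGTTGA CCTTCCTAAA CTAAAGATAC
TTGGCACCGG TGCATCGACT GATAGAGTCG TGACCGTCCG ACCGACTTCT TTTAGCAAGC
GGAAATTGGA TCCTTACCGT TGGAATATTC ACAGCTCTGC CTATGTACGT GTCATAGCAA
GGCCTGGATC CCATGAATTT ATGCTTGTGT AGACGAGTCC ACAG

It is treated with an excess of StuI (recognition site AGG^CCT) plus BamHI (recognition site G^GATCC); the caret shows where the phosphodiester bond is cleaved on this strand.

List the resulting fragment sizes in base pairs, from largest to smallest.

128, 54, 38, 4 bp

The StuI site (AGGCCT) starts at position 180.
StuI cuts after base 3 of each site, so after position 182.
BamHI sites (GGATCC) start at positions 128, 186.
BamHI cuts after the first base of each site, so after positions 128, 186.
Combined cut positions: 128, 182, 186.
Linear molecule, 3 cuts → 4 fragments:
  1–128 → 128 bp
  129–182 → 54 bp
  183–186 → 4 bp
  187–224 → 38 bp
Sorted largest to smallest: 128, 54, 38, 4 bp.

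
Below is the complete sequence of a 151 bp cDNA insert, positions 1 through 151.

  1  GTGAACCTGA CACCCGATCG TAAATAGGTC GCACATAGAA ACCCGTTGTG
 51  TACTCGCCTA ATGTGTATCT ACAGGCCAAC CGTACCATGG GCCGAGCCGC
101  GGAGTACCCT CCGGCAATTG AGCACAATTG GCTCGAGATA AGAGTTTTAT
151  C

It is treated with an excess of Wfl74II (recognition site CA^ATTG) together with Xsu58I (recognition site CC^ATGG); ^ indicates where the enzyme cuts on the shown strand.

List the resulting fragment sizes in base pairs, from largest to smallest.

Wfl74II sites (CAATTG) start at positions 115, 125.
Wfl74II cuts after base 2 of each site, so after positions 116, 126.
The Xsu58I site (CCATGG) starts at position 85.
Xsu58I cuts after base 2 of each site, so after position 86.
Combined cut positions: 86, 116, 126.
Linear molecule, 3 cuts → 4 fragments:
  1–86 → 86 bp
  87–116 → 30 bp
  117–126 → 10 bp
  127–151 → 25 bp
Sorted largest to smallest: 86, 30, 25, 10 bp.

86, 30, 25, 10 bp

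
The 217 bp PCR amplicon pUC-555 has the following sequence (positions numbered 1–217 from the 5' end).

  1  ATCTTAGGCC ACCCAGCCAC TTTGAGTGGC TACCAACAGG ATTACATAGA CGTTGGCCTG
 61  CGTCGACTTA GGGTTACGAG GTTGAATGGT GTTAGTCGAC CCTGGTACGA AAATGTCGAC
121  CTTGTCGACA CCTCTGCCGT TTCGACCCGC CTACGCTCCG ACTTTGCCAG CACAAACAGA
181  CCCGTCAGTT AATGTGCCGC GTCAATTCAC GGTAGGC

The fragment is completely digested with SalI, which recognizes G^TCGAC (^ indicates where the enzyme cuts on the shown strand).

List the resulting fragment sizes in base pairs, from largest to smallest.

SalI sites (GTCGAC) start at positions 62, 95, 115, 124.
SalI cuts after the first base of each site, so after positions 62, 95, 115, 124.
Linear molecule, 4 cuts → 5 fragments:
  1–62 → 62 bp
  63–95 → 33 bp
  96–115 → 20 bp
  116–124 → 9 bp
  125–217 → 93 bp
Sorted largest to smallest: 93, 62, 33, 20, 9 bp.

93, 62, 33, 20, 9 bp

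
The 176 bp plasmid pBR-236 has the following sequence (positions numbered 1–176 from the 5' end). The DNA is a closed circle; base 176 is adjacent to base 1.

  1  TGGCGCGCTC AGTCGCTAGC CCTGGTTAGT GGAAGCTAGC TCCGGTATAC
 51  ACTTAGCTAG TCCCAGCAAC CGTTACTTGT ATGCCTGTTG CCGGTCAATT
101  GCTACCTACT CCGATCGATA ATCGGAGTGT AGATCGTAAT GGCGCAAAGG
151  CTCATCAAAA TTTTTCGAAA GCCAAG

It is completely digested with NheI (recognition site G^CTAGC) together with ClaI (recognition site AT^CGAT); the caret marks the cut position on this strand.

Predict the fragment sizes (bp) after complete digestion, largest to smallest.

NheI sites (GCTAGC) start at positions 15, 35.
NheI cuts after the first base of each site, so after positions 15, 35.
The ClaI site (ATCGAT) starts at position 114.
ClaI cuts after base 2 of each site, so after position 115.
Combined cut positions: 15, 35, 115.
Circular molecule, 3 cuts → 3 fragments:
  16–35 → 20 bp
  36–115 → 80 bp
  116–176 then 1–15 → 61 + 15 = 76 bp
Sorted largest to smallest: 80, 76, 20 bp.

80, 76, 20 bp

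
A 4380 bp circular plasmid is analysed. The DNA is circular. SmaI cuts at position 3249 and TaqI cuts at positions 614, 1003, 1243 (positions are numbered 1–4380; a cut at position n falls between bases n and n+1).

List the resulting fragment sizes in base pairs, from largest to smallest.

Combined cut positions (sorted): 614, 1003, 1243, 3249.
Circular molecule, 4 cuts → 4 fragments:
  1003 − 614 = 389 bp
  1243 − 1003 = 240 bp
  3249 − 1243 = 2006 bp
  wrap: 4380 − 3249 + 614 = 1745 bp
Sorted largest to smallest: 2006, 1745, 389, 240 bp.

2006, 1745, 389, 240 bp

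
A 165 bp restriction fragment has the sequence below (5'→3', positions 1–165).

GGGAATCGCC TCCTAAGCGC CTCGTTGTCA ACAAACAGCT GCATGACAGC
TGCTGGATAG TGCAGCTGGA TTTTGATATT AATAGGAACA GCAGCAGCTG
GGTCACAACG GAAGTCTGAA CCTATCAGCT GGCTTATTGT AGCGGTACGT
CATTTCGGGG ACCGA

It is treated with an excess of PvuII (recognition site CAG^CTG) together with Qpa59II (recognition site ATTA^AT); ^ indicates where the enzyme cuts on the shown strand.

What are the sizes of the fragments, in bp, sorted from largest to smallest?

PvuII sites (CAGCTG) start at positions 36, 47, 63, 95, 126.
PvuII cuts after base 3 of each site, so after positions 38, 49, 65, 97, 128.
The Qpa59II site (ATTAAT) starts at position 78.
Qpa59II cuts after base 4 of each site, so after position 81.
Combined cut positions: 38, 49, 65, 81, 97, 128.
Linear molecule, 6 cuts → 7 fragments:
  1–38 → 38 bp
  39–49 → 11 bp
  50–65 → 16 bp
  66–81 → 16 bp
  82–97 → 16 bp
  98–128 → 31 bp
  129–165 → 37 bp
Sorted largest to smallest: 38, 37, 31, 16, 16, 16, 11 bp.

38, 37, 31, 16, 16, 16, 11 bp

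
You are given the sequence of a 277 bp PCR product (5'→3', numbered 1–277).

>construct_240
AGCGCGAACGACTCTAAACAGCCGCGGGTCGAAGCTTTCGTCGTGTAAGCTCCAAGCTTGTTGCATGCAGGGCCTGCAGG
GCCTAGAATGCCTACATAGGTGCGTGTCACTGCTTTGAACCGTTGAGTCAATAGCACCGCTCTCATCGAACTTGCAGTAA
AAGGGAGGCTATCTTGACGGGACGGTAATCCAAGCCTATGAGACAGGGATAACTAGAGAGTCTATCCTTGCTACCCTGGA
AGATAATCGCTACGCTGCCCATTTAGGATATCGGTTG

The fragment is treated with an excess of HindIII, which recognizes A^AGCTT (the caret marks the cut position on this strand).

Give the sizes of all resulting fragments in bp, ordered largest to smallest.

HindIII sites (AAGCTT) start at positions 32, 54.
HindIII cuts after the first base of each site, so after positions 32, 54.
Linear molecule, 2 cuts → 3 fragments:
  1–32 → 32 bp
  33–54 → 22 bp
  55–277 → 223 bp
Sorted largest to smallest: 223, 32, 22 bp.

223, 32, 22 bp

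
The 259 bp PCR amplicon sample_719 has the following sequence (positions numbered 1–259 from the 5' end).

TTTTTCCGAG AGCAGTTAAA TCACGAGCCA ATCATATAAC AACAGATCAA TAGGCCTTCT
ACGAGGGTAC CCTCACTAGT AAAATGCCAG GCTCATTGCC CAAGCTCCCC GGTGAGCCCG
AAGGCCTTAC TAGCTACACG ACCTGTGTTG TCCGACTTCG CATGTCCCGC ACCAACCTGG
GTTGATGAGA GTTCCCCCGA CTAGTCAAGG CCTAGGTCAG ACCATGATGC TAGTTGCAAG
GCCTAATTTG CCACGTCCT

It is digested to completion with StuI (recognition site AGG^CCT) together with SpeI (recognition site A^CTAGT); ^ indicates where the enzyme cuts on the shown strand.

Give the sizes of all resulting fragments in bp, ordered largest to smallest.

StuI sites (AGGCCT) start at positions 52, 122, 208, 239.
StuI cuts after base 3 of each site, so after positions 54, 124, 210, 241.
SpeI sites (ACTAGT) start at positions 75, 200.
SpeI cuts after the first base of each site, so after positions 75, 200.
Combined cut positions: 54, 75, 124, 200, 210, 241.
Linear molecule, 6 cuts → 7 fragments:
  1–54 → 54 bp
  55–75 → 21 bp
  76–124 → 49 bp
  125–200 → 76 bp
  201–210 → 10 bp
  211–241 → 31 bp
  242–259 → 18 bp
Sorted largest to smallest: 76, 54, 49, 31, 21, 18, 10 bp.

76, 54, 49, 31, 21, 18, 10 bp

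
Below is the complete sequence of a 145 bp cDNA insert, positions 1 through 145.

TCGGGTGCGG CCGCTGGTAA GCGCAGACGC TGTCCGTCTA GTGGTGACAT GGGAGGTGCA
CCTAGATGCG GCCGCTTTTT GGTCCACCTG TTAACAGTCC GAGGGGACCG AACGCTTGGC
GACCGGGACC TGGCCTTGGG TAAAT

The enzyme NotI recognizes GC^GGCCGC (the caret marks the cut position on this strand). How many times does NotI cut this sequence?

2

GCGGCCGC occurs starting at positions 7, 68.
NotI cuts at 2 sites.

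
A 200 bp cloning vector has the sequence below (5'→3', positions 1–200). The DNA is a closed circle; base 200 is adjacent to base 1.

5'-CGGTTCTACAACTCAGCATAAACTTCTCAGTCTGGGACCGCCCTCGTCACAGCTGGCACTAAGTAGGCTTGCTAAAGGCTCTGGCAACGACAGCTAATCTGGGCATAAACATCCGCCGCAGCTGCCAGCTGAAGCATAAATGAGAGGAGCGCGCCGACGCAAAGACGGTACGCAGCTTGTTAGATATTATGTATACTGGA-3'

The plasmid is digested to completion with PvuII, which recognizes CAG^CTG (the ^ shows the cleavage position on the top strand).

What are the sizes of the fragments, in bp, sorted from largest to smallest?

PvuII sites (CAGCTG) start at positions 50, 119, 126.
PvuII cuts after base 3 of each site, so after positions 52, 121, 128.
Circular molecule, 3 cuts → 3 fragments:
  53–121 → 69 bp
  122–128 → 7 bp
  129–200 then 1–52 → 72 + 52 = 124 bp
Sorted largest to smallest: 124, 69, 7 bp.

124, 69, 7 bp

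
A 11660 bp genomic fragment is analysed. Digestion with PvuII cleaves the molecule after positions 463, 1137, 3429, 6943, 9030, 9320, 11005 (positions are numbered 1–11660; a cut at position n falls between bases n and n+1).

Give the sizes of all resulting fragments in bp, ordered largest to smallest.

3514, 2292, 2087, 1685, 674, 655, 463, 290 bp

Linear molecule, 7 cuts → 8 fragments:
  463 − 0 = 463 bp
  1137 − 463 = 674 bp
  3429 − 1137 = 2292 bp
  6943 − 3429 = 3514 bp
  9030 − 6943 = 2087 bp
  9320 − 9030 = 290 bp
  11005 − 9320 = 1685 bp
  11660 − 11005 = 655 bp
Sorted largest to smallest: 3514, 2292, 2087, 1685, 674, 655, 463, 290 bp.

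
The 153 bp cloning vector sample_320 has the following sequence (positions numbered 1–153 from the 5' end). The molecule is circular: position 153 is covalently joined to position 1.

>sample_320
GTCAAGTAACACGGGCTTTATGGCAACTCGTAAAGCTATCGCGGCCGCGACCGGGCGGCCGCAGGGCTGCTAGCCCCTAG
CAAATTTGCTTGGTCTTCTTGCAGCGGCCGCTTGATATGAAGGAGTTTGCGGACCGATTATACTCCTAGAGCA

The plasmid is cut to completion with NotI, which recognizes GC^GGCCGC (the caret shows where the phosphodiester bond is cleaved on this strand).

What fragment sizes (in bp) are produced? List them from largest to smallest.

90, 49, 14 bp

NotI sites (GCGGCCGC) start at positions 41, 55, 104.
NotI cuts after base 2 of each site, so after positions 42, 56, 105.
Circular molecule, 3 cuts → 3 fragments:
  43–56 → 14 bp
  57–105 → 49 bp
  106–153 then 1–42 → 48 + 42 = 90 bp
Sorted largest to smallest: 90, 49, 14 bp.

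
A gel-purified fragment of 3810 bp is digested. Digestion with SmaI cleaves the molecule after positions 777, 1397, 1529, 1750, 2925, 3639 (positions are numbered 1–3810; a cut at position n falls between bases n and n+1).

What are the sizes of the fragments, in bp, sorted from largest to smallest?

Linear molecule, 6 cuts → 7 fragments:
  777 − 0 = 777 bp
  1397 − 777 = 620 bp
  1529 − 1397 = 132 bp
  1750 − 1529 = 221 bp
  2925 − 1750 = 1175 bp
  3639 − 2925 = 714 bp
  3810 − 3639 = 171 bp
Sorted largest to smallest: 1175, 777, 714, 620, 221, 171, 132 bp.

1175, 777, 714, 620, 221, 171, 132 bp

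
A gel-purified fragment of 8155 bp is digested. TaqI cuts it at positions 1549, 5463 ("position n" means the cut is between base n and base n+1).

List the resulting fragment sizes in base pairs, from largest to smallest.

Linear molecule, 2 cuts → 3 fragments:
  1549 − 0 = 1549 bp
  5463 − 1549 = 3914 bp
  8155 − 5463 = 2692 bp
Sorted largest to smallest: 3914, 2692, 1549 bp.

3914, 2692, 1549 bp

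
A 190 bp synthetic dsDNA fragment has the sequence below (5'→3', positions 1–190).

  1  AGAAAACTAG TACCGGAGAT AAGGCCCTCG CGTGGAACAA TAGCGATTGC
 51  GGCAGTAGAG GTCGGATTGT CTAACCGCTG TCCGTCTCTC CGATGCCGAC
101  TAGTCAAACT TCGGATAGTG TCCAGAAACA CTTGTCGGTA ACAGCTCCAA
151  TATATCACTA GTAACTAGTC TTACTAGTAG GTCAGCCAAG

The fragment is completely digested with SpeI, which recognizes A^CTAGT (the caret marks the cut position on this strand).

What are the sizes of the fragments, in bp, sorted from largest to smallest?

93, 58, 17, 9, 7, 6 bp

SpeI sites (ACTAGT) start at positions 6, 99, 157, 164, 173.
SpeI cuts after the first base of each site, so after positions 6, 99, 157, 164, 173.
Linear molecule, 5 cuts → 6 fragments:
  1–6 → 6 bp
  7–99 → 93 bp
  100–157 → 58 bp
  158–164 → 7 bp
  165–173 → 9 bp
  174–190 → 17 bp
Sorted largest to smallest: 93, 58, 17, 9, 7, 6 bp.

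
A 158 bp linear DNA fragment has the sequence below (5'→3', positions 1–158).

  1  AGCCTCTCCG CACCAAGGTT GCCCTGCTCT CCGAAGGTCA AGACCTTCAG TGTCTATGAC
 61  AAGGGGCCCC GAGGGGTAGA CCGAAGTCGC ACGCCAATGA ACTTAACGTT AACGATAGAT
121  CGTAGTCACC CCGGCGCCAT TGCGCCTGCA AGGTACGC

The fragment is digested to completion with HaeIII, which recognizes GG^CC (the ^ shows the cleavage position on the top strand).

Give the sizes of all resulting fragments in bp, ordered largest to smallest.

92, 66 bp

The HaeIII site (GGCC) starts at position 65.
HaeIII cuts after base 2 of each site, so after position 66.
Linear molecule, 1 cut → 2 fragments:
  1–66 → 66 bp
  67–158 → 92 bp
Sorted largest to smallest: 92, 66 bp.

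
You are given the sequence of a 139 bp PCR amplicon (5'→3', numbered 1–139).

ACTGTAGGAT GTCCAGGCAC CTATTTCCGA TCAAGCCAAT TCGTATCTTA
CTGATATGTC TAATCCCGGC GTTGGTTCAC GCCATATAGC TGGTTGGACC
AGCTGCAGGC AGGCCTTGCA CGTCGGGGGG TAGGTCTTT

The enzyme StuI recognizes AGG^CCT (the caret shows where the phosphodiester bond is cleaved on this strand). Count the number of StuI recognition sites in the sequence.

AGGCCT occurs starting at position 111.
StuI cuts at 1 site.

1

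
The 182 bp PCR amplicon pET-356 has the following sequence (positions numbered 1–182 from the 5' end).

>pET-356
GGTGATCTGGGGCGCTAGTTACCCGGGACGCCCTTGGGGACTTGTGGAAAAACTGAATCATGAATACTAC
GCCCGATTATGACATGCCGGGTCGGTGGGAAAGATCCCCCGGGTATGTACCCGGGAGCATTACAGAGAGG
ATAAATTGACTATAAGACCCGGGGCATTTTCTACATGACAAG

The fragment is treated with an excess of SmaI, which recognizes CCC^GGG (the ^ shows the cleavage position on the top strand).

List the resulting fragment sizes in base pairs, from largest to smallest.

86, 38, 24, 22, 12 bp

SmaI sites (CCCGGG) start at positions 22, 108, 120, 158.
SmaI cuts after base 3 of each site, so after positions 24, 110, 122, 160.
Linear molecule, 4 cuts → 5 fragments:
  1–24 → 24 bp
  25–110 → 86 bp
  111–122 → 12 bp
  123–160 → 38 bp
  161–182 → 22 bp
Sorted largest to smallest: 86, 38, 24, 22, 12 bp.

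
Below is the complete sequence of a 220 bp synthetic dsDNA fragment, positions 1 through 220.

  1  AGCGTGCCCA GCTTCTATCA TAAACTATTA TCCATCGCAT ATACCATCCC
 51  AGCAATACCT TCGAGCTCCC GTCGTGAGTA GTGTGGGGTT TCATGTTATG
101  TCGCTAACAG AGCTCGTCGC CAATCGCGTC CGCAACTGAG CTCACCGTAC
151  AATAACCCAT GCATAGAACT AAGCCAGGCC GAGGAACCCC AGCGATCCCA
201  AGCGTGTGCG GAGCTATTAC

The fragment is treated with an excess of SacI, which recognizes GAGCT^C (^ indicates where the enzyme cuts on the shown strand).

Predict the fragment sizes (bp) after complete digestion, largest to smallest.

78, 67, 47, 28 bp

SacI sites (GAGCTC) start at positions 63, 110, 138.
SacI cuts after base 5 of each site (before the last base), so after positions 67, 114, 142.
Linear molecule, 3 cuts → 4 fragments:
  1–67 → 67 bp
  68–114 → 47 bp
  115–142 → 28 bp
  143–220 → 78 bp
Sorted largest to smallest: 78, 67, 47, 28 bp.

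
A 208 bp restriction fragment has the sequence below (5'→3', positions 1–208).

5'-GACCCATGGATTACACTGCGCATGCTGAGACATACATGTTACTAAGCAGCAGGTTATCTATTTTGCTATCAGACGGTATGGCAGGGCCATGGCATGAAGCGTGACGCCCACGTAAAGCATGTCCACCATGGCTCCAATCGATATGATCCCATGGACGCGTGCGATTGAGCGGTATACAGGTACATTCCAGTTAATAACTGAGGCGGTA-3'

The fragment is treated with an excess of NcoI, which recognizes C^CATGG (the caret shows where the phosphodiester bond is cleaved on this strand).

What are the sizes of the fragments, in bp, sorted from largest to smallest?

NcoI sites (CCATGG) start at positions 4, 87, 126, 149.
NcoI cuts after the first base of each site, so after positions 4, 87, 126, 149.
Linear molecule, 4 cuts → 5 fragments:
  1–4 → 4 bp
  5–87 → 83 bp
  88–126 → 39 bp
  127–149 → 23 bp
  150–208 → 59 bp
Sorted largest to smallest: 83, 59, 39, 23, 4 bp.

83, 59, 39, 23, 4 bp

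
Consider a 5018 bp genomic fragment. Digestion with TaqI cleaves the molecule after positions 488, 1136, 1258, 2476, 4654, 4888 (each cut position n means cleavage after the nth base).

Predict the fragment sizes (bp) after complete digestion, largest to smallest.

Linear molecule, 6 cuts → 7 fragments:
  488 − 0 = 488 bp
  1136 − 488 = 648 bp
  1258 − 1136 = 122 bp
  2476 − 1258 = 1218 bp
  4654 − 2476 = 2178 bp
  4888 − 4654 = 234 bp
  5018 − 4888 = 130 bp
Sorted largest to smallest: 2178, 1218, 648, 488, 234, 130, 122 bp.

2178, 1218, 648, 488, 234, 130, 122 bp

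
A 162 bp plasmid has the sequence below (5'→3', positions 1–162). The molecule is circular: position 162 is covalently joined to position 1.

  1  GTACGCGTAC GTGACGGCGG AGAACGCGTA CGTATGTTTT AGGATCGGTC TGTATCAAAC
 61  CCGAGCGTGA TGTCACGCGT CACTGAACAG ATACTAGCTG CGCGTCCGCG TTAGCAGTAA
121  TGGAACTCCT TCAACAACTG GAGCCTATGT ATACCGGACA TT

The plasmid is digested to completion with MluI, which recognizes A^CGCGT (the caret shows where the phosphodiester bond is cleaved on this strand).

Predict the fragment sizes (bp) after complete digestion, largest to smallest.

MluI sites (ACGCGT) start at positions 3, 24, 75.
MluI cuts after the first base of each site, so after positions 3, 24, 75.
Circular molecule, 3 cuts → 3 fragments:
  4–24 → 21 bp
  25–75 → 51 bp
  76–162 then 1–3 → 87 + 3 = 90 bp
Sorted largest to smallest: 90, 51, 21 bp.

90, 51, 21 bp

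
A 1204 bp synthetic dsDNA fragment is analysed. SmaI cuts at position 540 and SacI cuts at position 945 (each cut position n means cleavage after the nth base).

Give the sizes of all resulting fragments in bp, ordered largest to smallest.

540, 405, 259 bp

Combined cut positions (sorted): 540, 945.
Linear molecule, 2 cuts → 3 fragments:
  540 − 0 = 540 bp
  945 − 540 = 405 bp
  1204 − 945 = 259 bp
Sorted largest to smallest: 540, 405, 259 bp.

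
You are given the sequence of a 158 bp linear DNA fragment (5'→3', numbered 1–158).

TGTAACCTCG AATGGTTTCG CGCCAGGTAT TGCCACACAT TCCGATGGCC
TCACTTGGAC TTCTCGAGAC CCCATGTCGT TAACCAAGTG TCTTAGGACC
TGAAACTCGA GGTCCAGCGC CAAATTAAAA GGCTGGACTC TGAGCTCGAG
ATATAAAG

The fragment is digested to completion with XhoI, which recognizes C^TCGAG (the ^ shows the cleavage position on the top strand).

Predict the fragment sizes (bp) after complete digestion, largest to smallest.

XhoI sites (CTCGAG) start at positions 63, 106, 145.
XhoI cuts after the first base of each site, so after positions 63, 106, 145.
Linear molecule, 3 cuts → 4 fragments:
  1–63 → 63 bp
  64–106 → 43 bp
  107–145 → 39 bp
  146–158 → 13 bp
Sorted largest to smallest: 63, 43, 39, 13 bp.

63, 43, 39, 13 bp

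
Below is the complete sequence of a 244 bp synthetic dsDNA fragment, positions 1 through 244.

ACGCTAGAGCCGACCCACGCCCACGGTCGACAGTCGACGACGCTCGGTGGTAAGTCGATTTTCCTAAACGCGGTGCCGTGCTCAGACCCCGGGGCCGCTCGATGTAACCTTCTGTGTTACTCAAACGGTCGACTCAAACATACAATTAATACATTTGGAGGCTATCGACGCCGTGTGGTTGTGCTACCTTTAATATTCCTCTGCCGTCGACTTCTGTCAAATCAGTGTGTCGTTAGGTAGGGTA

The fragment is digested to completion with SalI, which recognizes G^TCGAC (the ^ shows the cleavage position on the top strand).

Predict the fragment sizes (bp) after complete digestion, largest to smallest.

SalI sites (GTCGAC) start at positions 26, 33, 128, 206.
SalI cuts after the first base of each site, so after positions 26, 33, 128, 206.
Linear molecule, 4 cuts → 5 fragments:
  1–26 → 26 bp
  27–33 → 7 bp
  34–128 → 95 bp
  129–206 → 78 bp
  207–244 → 38 bp
Sorted largest to smallest: 95, 78, 38, 26, 7 bp.

95, 78, 38, 26, 7 bp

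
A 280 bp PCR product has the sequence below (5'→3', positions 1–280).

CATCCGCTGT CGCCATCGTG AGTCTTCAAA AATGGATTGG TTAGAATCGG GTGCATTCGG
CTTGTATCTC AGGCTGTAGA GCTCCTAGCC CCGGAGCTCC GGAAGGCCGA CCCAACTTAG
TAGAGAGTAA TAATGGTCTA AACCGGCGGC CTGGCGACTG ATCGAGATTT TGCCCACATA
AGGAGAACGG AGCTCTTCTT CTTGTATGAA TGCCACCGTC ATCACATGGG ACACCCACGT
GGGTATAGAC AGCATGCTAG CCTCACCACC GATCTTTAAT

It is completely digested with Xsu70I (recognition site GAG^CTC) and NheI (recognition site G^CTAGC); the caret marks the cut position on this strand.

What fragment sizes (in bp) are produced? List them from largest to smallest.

96, 81, 64, 24, 15 bp

Xsu70I sites (GAGCTC) start at positions 79, 94, 190.
Xsu70I cuts after base 3 of each site, so after positions 81, 96, 192.
The NheI site (GCTAGC) starts at position 256.
NheI cuts after the first base of each site, so after position 256.
Combined cut positions: 81, 96, 192, 256.
Linear molecule, 4 cuts → 5 fragments:
  1–81 → 81 bp
  82–96 → 15 bp
  97–192 → 96 bp
  193–256 → 64 bp
  257–280 → 24 bp
Sorted largest to smallest: 96, 81, 64, 24, 15 bp.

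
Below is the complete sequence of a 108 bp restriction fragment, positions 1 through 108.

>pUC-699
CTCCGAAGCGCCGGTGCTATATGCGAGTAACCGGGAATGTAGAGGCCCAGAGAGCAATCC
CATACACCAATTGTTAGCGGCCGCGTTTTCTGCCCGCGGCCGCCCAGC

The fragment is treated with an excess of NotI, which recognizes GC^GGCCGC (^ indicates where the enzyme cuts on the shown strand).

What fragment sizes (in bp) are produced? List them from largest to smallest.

78, 19, 11 bp

NotI sites (GCGGCCGC) start at positions 77, 96.
NotI cuts after base 2 of each site, so after positions 78, 97.
Linear molecule, 2 cuts → 3 fragments:
  1–78 → 78 bp
  79–97 → 19 bp
  98–108 → 11 bp
Sorted largest to smallest: 78, 19, 11 bp.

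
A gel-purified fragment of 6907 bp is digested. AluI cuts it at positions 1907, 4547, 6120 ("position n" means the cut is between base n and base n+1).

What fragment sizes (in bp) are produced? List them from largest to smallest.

Linear molecule, 3 cuts → 4 fragments:
  1907 − 0 = 1907 bp
  4547 − 1907 = 2640 bp
  6120 − 4547 = 1573 bp
  6907 − 6120 = 787 bp
Sorted largest to smallest: 2640, 1907, 1573, 787 bp.

2640, 1907, 1573, 787 bp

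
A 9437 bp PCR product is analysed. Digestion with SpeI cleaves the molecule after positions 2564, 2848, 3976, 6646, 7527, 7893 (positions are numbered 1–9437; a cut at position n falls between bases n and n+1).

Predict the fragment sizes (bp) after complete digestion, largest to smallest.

Linear molecule, 6 cuts → 7 fragments:
  2564 − 0 = 2564 bp
  2848 − 2564 = 284 bp
  3976 − 2848 = 1128 bp
  6646 − 3976 = 2670 bp
  7527 − 6646 = 881 bp
  7893 − 7527 = 366 bp
  9437 − 7893 = 1544 bp
Sorted largest to smallest: 2670, 2564, 1544, 1128, 881, 366, 284 bp.

2670, 2564, 1544, 1128, 881, 366, 284 bp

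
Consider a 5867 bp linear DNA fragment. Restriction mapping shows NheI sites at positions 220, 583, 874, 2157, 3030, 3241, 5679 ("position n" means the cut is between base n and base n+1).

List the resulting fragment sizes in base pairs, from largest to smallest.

2438, 1283, 873, 363, 291, 220, 211, 188 bp

Linear molecule, 7 cuts → 8 fragments:
  220 − 0 = 220 bp
  583 − 220 = 363 bp
  874 − 583 = 291 bp
  2157 − 874 = 1283 bp
  3030 − 2157 = 873 bp
  3241 − 3030 = 211 bp
  5679 − 3241 = 2438 bp
  5867 − 5679 = 188 bp
Sorted largest to smallest: 2438, 1283, 873, 363, 291, 220, 211, 188 bp.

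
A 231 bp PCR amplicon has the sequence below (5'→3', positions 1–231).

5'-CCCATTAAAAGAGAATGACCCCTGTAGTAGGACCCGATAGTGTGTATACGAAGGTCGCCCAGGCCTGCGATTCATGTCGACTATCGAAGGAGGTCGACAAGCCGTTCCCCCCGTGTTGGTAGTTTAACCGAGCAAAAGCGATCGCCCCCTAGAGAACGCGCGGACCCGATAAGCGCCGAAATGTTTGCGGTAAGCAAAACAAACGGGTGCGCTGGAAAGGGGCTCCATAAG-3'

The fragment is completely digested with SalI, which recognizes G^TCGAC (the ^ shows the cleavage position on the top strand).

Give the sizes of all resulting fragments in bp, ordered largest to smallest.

138, 76, 17 bp

SalI sites (GTCGAC) start at positions 76, 93.
SalI cuts after the first base of each site, so after positions 76, 93.
Linear molecule, 2 cuts → 3 fragments:
  1–76 → 76 bp
  77–93 → 17 bp
  94–231 → 138 bp
Sorted largest to smallest: 138, 76, 17 bp.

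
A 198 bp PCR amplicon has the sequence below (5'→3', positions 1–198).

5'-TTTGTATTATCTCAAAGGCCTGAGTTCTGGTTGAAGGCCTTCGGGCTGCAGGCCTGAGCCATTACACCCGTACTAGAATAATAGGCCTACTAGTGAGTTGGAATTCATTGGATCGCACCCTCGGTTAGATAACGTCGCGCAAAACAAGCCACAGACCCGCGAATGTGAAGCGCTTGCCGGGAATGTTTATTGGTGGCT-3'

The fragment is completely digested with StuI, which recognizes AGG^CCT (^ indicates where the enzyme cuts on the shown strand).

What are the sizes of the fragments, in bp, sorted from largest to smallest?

113, 33, 19, 18, 15 bp

StuI sites (AGGCCT) start at positions 16, 35, 50, 83.
StuI cuts after base 3 of each site, so after positions 18, 37, 52, 85.
Linear molecule, 4 cuts → 5 fragments:
  1–18 → 18 bp
  19–37 → 19 bp
  38–52 → 15 bp
  53–85 → 33 bp
  86–198 → 113 bp
Sorted largest to smallest: 113, 33, 19, 18, 15 bp.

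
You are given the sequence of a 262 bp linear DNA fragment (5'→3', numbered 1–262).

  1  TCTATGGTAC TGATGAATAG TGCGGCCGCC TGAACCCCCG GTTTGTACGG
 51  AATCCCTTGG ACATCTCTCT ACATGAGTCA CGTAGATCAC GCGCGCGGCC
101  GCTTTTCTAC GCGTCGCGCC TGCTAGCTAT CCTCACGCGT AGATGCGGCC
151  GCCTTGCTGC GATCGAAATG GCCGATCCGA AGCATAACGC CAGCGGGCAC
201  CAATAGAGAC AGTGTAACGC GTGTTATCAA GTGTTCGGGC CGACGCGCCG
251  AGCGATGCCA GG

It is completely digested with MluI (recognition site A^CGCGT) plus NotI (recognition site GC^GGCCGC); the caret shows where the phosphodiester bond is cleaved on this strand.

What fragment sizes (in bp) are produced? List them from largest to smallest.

MluI sites (ACGCGT) start at positions 109, 135, 217.
MluI cuts after the first base of each site, so after positions 109, 135, 217.
NotI sites (GCGGCCGC) start at positions 22, 95, 145.
NotI cuts after base 2 of each site, so after positions 23, 96, 146.
Combined cut positions: 23, 96, 109, 135, 146, 217.
Linear molecule, 6 cuts → 7 fragments:
  1–23 → 23 bp
  24–96 → 73 bp
  97–109 → 13 bp
  110–135 → 26 bp
  136–146 → 11 bp
  147–217 → 71 bp
  218–262 → 45 bp
Sorted largest to smallest: 73, 71, 45, 26, 23, 13, 11 bp.

73, 71, 45, 26, 23, 13, 11 bp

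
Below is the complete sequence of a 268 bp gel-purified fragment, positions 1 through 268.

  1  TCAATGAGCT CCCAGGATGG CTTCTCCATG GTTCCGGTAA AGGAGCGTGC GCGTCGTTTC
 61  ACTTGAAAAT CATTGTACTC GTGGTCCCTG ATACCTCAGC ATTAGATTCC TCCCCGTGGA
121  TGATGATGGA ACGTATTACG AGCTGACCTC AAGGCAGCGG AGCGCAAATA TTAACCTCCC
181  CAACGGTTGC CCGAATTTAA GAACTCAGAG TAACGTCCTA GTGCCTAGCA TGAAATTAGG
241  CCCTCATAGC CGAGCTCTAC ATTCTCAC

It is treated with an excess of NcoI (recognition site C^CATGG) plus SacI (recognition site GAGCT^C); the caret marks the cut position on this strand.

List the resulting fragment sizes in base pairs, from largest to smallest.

The NcoI site (CCATGG) starts at position 26.
NcoI cuts after the first base of each site, so after position 26.
SacI sites (GAGCTC) start at positions 6, 252.
SacI cuts after base 5 of each site (before the last base), so after positions 10, 256.
Combined cut positions: 10, 26, 256.
Linear molecule, 3 cuts → 4 fragments:
  1–10 → 10 bp
  11–26 → 16 bp
  27–256 → 230 bp
  257–268 → 12 bp
Sorted largest to smallest: 230, 16, 12, 10 bp.

230, 16, 12, 10 bp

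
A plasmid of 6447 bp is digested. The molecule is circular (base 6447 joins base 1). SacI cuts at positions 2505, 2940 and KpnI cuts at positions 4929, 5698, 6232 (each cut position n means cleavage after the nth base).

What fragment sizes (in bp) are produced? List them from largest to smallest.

2720, 1989, 769, 534, 435 bp

Combined cut positions (sorted): 2505, 2940, 4929, 5698, 6232.
Circular molecule, 5 cuts → 5 fragments:
  2940 − 2505 = 435 bp
  4929 − 2940 = 1989 bp
  5698 − 4929 = 769 bp
  6232 − 5698 = 534 bp
  wrap: 6447 − 6232 + 2505 = 2720 bp
Sorted largest to smallest: 2720, 1989, 769, 534, 435 bp.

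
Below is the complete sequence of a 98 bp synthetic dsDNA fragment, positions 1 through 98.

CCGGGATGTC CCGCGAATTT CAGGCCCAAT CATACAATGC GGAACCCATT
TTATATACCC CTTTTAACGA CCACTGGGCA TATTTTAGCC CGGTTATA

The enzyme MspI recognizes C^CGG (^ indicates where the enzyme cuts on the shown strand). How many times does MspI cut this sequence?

CCGG occurs starting at positions 1, 90.
MspI cuts at 2 sites.

2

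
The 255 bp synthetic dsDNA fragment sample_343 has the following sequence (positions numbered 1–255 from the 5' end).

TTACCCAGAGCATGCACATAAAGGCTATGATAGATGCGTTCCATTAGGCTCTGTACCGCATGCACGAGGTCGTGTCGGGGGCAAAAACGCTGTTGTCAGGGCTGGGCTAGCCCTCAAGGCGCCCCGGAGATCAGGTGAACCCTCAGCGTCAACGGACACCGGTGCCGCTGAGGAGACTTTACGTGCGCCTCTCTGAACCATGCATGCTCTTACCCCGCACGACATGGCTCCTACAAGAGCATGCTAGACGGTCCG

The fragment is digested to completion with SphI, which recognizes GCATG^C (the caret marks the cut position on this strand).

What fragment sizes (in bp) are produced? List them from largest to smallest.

144, 48, 37, 14, 12 bp

SphI sites (GCATGC) start at positions 10, 58, 202, 239.
SphI cuts after base 5 of each site (before the last base), so after positions 14, 62, 206, 243.
Linear molecule, 4 cuts → 5 fragments:
  1–14 → 14 bp
  15–62 → 48 bp
  63–206 → 144 bp
  207–243 → 37 bp
  244–255 → 12 bp
Sorted largest to smallest: 144, 48, 37, 14, 12 bp.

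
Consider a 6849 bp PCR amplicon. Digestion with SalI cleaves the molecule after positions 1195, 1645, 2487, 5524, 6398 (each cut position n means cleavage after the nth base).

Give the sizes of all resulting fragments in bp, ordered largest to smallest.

3037, 1195, 874, 842, 451, 450 bp

Linear molecule, 5 cuts → 6 fragments:
  1195 − 0 = 1195 bp
  1645 − 1195 = 450 bp
  2487 − 1645 = 842 bp
  5524 − 2487 = 3037 bp
  6398 − 5524 = 874 bp
  6849 − 6398 = 451 bp
Sorted largest to smallest: 3037, 1195, 874, 842, 451, 450 bp.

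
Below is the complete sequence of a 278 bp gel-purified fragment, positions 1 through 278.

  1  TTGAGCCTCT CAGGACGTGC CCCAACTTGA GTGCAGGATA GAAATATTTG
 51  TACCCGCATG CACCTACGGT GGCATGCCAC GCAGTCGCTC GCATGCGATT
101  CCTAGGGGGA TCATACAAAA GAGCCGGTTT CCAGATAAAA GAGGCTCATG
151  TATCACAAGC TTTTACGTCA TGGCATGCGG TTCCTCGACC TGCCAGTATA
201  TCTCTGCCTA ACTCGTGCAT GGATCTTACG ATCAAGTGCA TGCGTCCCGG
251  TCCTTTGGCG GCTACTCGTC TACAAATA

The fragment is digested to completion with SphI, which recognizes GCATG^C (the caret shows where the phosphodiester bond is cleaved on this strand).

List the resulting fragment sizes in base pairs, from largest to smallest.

SphI sites (GCATGC) start at positions 56, 72, 91, 173, 238.
SphI cuts after base 5 of each site (before the last base), so after positions 60, 76, 95, 177, 242.
Linear molecule, 5 cuts → 6 fragments:
  1–60 → 60 bp
  61–76 → 16 bp
  77–95 → 19 bp
  96–177 → 82 bp
  178–242 → 65 bp
  243–278 → 36 bp
Sorted largest to smallest: 82, 65, 60, 36, 19, 16 bp.

82, 65, 60, 36, 19, 16 bp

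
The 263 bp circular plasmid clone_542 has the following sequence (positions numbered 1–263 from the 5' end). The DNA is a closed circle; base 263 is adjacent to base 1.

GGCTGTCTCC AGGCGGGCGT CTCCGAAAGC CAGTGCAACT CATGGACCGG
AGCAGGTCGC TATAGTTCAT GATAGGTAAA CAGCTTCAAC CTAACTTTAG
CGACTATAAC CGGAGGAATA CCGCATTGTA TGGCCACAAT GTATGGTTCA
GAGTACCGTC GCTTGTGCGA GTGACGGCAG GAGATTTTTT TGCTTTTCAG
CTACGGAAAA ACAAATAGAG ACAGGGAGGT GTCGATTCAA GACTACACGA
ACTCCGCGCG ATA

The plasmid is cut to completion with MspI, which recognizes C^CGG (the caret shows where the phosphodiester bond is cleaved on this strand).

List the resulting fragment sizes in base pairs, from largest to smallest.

MspI sites (CCGG) start at positions 47, 110.
MspI cuts after the first base of each site, so after positions 47, 110.
Circular molecule, 2 cuts → 2 fragments:
  48–110 → 63 bp
  111–263 then 1–47 → 153 + 47 = 200 bp
Sorted largest to smallest: 200, 63 bp.

200, 63 bp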